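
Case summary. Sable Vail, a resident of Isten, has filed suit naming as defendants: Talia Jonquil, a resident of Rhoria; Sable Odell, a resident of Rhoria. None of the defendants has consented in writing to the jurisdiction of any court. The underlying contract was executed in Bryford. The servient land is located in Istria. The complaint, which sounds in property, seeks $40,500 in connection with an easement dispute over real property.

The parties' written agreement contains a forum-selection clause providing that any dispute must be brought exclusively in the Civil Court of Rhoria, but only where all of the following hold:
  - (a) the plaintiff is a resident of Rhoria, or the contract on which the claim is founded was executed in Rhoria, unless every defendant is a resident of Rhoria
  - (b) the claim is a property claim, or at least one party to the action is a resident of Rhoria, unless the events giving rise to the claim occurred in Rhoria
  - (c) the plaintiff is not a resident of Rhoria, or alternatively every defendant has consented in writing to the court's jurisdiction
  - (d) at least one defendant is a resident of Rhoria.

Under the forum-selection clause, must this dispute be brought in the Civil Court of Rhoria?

Yes

The Civil Court of Rhoria:
  (a) The plaintiff resides in Isten, not Rhoria; the contract was executed in Bryford, not Rhoria — no alternative holds. The proviso rescues it, though: the defendants reside as follows — Talia Jonquil in Rhoria, Sable Odell in Rhoria — all in Rhoria. Condition met.
  (b) The claim is a property claim, which satisfies one of the alternatives. Condition met.
  (c) The plaintiff resides in Isten, which is not Rhoria, so this disjunct is met. Satisfied.
  (d) Talia Jonquil resides in Rhoria. Condition met.
  → The clause applies.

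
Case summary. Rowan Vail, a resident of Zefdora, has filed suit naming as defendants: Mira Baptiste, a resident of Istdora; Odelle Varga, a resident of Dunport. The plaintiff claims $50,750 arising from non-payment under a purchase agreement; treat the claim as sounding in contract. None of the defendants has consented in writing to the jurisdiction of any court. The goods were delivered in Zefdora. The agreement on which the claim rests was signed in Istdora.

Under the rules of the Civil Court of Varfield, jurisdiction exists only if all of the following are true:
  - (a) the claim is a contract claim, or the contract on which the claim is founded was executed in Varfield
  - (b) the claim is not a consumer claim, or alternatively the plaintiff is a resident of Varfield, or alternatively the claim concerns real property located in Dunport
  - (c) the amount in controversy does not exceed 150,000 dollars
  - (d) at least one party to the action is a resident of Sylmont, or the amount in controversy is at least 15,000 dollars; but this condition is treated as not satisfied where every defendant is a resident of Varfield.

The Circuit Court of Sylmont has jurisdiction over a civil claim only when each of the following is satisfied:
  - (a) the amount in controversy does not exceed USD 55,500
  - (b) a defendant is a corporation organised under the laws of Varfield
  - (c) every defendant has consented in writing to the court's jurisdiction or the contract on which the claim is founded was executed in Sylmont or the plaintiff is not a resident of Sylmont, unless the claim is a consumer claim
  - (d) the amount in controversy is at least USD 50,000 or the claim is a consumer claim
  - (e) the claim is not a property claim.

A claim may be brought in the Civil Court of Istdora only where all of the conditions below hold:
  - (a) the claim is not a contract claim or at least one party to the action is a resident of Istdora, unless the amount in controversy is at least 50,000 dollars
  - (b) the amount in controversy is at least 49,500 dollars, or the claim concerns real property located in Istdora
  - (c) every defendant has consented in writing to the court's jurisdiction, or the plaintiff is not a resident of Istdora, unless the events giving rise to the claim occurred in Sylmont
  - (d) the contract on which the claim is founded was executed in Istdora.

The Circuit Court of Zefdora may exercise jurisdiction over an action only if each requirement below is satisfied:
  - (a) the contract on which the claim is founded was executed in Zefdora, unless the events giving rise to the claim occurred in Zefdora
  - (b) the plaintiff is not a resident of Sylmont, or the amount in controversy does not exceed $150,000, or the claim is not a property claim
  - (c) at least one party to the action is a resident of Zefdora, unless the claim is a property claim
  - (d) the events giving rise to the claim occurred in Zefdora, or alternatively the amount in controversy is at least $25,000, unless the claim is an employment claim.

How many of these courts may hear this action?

The Civil Court of Varfield:
  (a) The claim is a contract claim, so one alternative holds. Satisfied.
  (b) The claim is a contract claim, not a consumer claim, so this disjunct is met. Satisfied.
  (c) The amount in controversy is $50,750, within the 150,000 dollars ceiling. Condition met.
  (d) The amount in controversy is 50,750 dollars, which meets the USD 15,000 floor, so this disjunct is met. The carve-out does not apply: the defendants reside as follows — Mira Baptiste in Istdora, Odelle Varga in Dunport — not all in Varfield. Condition met.
  → All conditions met; jurisdiction exists.
The Circuit Court of Sylmont:
  (a) The amount in controversy is USD 50,750, within the USD 55,500 ceiling. Satisfied.
  (b) No defendant is a corporation. Condition not met.
  (c) The plaintiff resides in Zefdora, which is not Sylmont, so one alternative holds. Met.
  (d) The amount in controversy is USD 50,750, which meets the 50,000 dollars floor, so one alternative holds. Met.
  (e) The claim is a contract claim, not a property claim. Condition met.
  → No jurisdiction.
The Civil Court of Istdora:
  (a) Mira Baptiste resides in Istdora, so this disjunct is met. Met.
  (b) The amount in controversy is USD 50,750, which meets the 49,500 dollars floor, so one alternative holds. Satisfied.
  (c) The plaintiff resides in Zefdora, which is not Istdora, so this disjunct is met. Satisfied.
  (d) The contract was executed in Istdora. Satisfied.
  → Jurisdiction lies.
The Circuit Court of Zefdora:
  (a) The contract was executed in Istdora, not Zefdora. But the operative events occurred in Zefdora, and the 'unless' clause therefore excuses the requirement. Satisfied.
  (b) The plaintiff resides in Zefdora, which is not Sylmont, which satisfies one of the alternatives. Met.
  (c) Rowan Vail resides in Zefdora. Met.
  (d) The operative events occurred in Zefdora, which satisfies one of the alternatives. Satisfied.
  → Every requirement is satisfied — jurisdiction.
Courts with jurisdiction: the Civil Court of Varfield, the Civil Court of Istdora, the Circuit Court of Zefdora — 3 in total.

3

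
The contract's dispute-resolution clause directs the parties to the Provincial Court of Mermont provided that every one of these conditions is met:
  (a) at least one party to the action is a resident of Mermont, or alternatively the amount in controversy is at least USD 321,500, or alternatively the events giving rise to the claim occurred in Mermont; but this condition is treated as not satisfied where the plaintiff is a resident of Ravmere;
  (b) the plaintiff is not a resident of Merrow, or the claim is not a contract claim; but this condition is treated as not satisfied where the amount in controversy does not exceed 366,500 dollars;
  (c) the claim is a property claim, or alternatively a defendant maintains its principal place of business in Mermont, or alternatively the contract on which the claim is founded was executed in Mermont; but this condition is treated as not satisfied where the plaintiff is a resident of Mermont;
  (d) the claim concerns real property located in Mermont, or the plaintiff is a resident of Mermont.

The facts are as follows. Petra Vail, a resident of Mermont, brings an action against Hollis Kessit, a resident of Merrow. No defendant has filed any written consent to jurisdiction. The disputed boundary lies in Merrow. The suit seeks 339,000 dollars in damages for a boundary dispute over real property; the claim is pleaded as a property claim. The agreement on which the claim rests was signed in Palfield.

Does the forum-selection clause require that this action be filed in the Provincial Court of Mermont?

No

The Provincial Court of Mermont:
  (a) Petra Vail resides in Mermont, so this disjunct is met. The exception is not triggered, since the plaintiff resides in Mermont, not Ravmere. Satisfied.
  (b) The plaintiff resides in Mermont, which is not Merrow, so one alternative holds. But the amount in controversy is $339,000, within the USD 366,500 ceiling, triggering the carve-out and defeating this condition. Condition not met.
  (c) The claim is a property claim, so one alternative holds. But the plaintiff resides in Mermont, triggering the carve-out and defeating this condition. Fails.
  (d) The plaintiff resides in Mermont, so one alternative holds. Met.
  → Forum clause is not triggered.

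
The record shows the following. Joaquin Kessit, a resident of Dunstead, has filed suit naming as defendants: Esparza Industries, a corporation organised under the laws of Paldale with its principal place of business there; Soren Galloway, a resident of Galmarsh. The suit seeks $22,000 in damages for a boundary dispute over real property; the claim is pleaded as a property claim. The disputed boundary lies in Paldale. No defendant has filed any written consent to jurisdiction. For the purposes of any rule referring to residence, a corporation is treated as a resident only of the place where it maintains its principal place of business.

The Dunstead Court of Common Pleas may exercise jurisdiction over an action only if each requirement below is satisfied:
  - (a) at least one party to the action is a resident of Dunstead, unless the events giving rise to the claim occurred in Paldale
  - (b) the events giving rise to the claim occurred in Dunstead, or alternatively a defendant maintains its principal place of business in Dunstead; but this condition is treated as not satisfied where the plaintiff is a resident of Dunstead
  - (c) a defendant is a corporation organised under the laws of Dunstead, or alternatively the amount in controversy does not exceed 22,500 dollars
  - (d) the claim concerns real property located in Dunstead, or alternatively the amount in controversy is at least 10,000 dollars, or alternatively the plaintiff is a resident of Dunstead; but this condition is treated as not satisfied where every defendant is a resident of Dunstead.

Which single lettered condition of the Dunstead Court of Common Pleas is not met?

(b)

The Dunstead Court of Common Pleas:
  (a) Joaquin Kessit resides in Dunstead. Met.
  (b) The operative events occurred in Paldale, not Dunstead; the corporate defendant(s) have their principal place of business in Paldale, not Dunstead — every alternative fails. Not satisfied.
  (c) The amount in controversy is USD 22,000, within the 22,500 dollars ceiling, so this disjunct is met. Condition met.
  (d) The amount in controversy is USD 22,000, which meets the $10,000 floor, so this disjunct is met. The exception is not triggered, since the defendants reside as follows — Esparza Industries in Paldale, Soren Galloway in Galmarsh — not all in Dunstead. Condition met.
Only condition (b) fails.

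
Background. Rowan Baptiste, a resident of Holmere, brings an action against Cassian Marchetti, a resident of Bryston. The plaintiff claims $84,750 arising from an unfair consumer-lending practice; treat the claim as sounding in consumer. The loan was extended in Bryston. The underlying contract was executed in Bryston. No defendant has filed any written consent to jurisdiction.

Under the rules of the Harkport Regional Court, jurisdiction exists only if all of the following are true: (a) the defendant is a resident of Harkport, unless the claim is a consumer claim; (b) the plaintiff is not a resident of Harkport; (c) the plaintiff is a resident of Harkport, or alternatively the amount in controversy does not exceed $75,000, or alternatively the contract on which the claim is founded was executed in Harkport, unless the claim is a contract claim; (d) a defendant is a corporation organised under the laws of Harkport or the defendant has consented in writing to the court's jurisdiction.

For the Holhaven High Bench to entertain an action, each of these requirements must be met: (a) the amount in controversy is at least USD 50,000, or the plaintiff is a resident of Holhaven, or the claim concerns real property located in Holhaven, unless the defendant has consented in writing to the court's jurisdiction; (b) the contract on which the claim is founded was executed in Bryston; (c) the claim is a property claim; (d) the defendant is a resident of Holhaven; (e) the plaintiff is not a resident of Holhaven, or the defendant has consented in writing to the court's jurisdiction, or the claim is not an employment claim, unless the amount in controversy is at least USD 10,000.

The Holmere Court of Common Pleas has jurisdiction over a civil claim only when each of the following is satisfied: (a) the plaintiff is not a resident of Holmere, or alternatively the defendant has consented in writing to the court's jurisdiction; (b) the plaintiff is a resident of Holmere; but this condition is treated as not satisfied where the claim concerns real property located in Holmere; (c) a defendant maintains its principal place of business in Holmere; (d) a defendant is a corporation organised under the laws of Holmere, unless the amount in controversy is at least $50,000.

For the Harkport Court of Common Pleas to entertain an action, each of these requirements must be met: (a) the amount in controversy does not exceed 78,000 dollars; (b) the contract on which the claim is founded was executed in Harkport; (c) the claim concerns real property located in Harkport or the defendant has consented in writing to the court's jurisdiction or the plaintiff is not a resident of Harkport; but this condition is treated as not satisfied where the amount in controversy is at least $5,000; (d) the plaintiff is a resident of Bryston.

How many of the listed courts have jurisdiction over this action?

The Harkport Regional Court:
  (a) The defendant resides in Bryston, not Harkport. The proviso rescues it, though: the claim is a consumer claim. Satisfied.
  (b) The plaintiff resides in Holmere, which is not Harkport. Met.
  (c) The plaintiff resides in Holmere, not Harkport; the amount in controversy is $84,750, above the $75,000 ceiling; the contract was executed in Bryston, not Harkport — none of the alternatives is met. And the claim is a consumer claim, not a contract claim, so the proviso does not save it. Condition not met.
  (d) No defendant is a corporation; no such written consent has been filed — no alternative holds. Not satisfied.
  → No jurisdiction.
The Holhaven High Bench:
  (a) The amount in controversy is USD 84,750, which meets the USD 50,000 floor, so this disjunct is met. Met.
  (b) The contract was executed in Bryston. Met.
  (c) The claim is a consumer claim, not a property claim. Fails.
  (d) The defendant resides in Bryston, not Holhaven. Fails.
  (e) The plaintiff resides in Holmere, which is not Holhaven, so this disjunct is met. Condition met.
  → Not every requirement is met — no jurisdiction.
The Holmere Court of Common Pleas:
  (a) The plaintiff resides in Holmere; no such written consent has been filed — no alternative holds. Fails.
  (b) The plaintiff resides in Holmere. The exception is not triggered, since the claim does not concern real property. Condition met.
  (c) No defendant is a corporation. Not satisfied.
  (d) No defendant is a corporation. The proviso rescues it, though: the amount in controversy is $84,750, which meets the USD 50,000 floor. Met.
  → At least one condition fails; no jurisdiction.
The Harkport Court of Common Pleas:
  (a) The amount in controversy is USD 84,750, above the 78,000 dollars ceiling. Not satisfied.
  (b) The contract was executed in Bryston, not Harkport. Not met.
  (c) The plaintiff resides in Holmere, which is not Harkport, so one alternative holds. But the amount in controversy is $84,750, which meets the $5,000 floor, triggering the carve-out and defeating this condition. Not met.
  (d) The plaintiff resides in Holmere, not Bryston. Fails.
  → The court lacks jurisdiction.
No court satisfies all of its conditions.

0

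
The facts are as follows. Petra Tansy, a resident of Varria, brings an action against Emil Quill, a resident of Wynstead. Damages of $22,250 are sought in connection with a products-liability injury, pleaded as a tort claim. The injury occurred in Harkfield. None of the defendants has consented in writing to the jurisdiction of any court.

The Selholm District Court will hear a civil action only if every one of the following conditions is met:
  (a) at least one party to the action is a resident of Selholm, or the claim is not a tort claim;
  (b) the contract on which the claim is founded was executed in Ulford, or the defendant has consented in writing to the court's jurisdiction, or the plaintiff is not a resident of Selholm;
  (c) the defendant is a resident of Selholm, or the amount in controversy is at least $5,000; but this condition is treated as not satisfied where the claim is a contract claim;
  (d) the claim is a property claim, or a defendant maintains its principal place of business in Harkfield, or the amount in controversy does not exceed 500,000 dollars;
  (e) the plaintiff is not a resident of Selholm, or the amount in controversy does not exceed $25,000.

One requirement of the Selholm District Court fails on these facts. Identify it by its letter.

The Selholm District Court:
  (a) No party resides in Selholm; the claim is a tort claim — none of the alternatives is met. Condition not met.
  (b) The plaintiff resides in Varria, which is not Selholm, which satisfies one of the alternatives. Satisfied.
  (c) The amount in controversy is USD 22,250, which meets the 5,000 dollars floor, so this disjunct is met. The carve-out does not apply: the claim is a tort claim, not a contract claim. Condition met.
  (d) The amount in controversy is $22,250, within the USD 500,000 ceiling, so one alternative holds. Condition met.
  (e) The plaintiff resides in Varria, which is not Selholm — that alternative is enough. Satisfied.
Only condition (a) fails.

(a)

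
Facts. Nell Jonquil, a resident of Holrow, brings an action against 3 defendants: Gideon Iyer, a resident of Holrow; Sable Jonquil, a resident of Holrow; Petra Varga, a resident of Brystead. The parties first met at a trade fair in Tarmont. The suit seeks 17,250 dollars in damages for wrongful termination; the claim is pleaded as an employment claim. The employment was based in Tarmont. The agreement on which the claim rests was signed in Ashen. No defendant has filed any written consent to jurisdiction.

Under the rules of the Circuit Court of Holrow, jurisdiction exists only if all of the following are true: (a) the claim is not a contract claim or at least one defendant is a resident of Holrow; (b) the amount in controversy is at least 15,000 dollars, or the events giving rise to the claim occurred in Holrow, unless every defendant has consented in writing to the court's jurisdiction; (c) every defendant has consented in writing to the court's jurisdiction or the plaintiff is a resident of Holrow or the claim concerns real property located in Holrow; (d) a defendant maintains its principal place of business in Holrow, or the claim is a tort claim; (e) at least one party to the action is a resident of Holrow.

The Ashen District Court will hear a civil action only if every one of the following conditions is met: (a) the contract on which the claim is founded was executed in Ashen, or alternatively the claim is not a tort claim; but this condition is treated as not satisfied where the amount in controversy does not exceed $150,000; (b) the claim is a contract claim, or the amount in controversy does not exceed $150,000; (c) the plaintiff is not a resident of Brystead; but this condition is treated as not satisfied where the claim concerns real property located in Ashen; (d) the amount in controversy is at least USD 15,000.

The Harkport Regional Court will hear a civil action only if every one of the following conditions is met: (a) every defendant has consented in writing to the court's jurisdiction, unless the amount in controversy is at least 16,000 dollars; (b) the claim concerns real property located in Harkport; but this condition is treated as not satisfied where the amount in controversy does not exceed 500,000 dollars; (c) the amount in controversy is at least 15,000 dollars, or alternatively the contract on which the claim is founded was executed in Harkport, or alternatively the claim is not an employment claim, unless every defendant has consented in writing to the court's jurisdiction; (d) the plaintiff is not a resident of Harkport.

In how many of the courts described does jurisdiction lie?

The Circuit Court of Holrow:
  (a) The claim is an employment claim, not a contract claim, so this disjunct is met. Condition met.
  (b) The amount in controversy is USD 17,250, which meets the $15,000 floor — that alternative is enough. Condition met.
  (c) The plaintiff resides in Holrow — that alternative is enough. Condition met.
  (d) No defendant is a corporation; the claim is an employment claim, not a tort claim — none of the alternatives is met. Not satisfied.
  (e) Nell Jonquil resides in Holrow. Condition met.
  → At least one condition fails; no jurisdiction.
The Ashen District Court:
  (a) The contract was executed in Ashen — that alternative is enough. However, the amount in controversy is $17,250, within the USD 150,000 ceiling, which falls within the stated exception and so defeats the condition. Not met.
  (b) The amount in controversy is 17,250 dollars, within the 150,000 dollars ceiling, which satisfies one of the alternatives. Condition met.
  (c) The plaintiff resides in Holrow, which is not Brystead. The exception is not triggered, since the claim does not concern real property. Met.
  (d) The amount in controversy is USD 17,250, which meets the USD 15,000 floor. Satisfied.
  → Not every requirement is met — no jurisdiction.
The Harkport Regional Court:
  (a) No such written consent has been filed. The proviso rescues it, though: the amount in controversy is USD 17,250, which meets the $16,000 floor. Met.
  (b) The claim does not concern real property. Not met.
  (c) The amount in controversy is USD 17,250, which meets the $15,000 floor, which satisfies one of the alternatives. Met.
  (d) The plaintiff resides in Holrow, which is not Harkport. Satisfied.
  → At least one condition fails; no jurisdiction.
No court satisfies all of its conditions.

0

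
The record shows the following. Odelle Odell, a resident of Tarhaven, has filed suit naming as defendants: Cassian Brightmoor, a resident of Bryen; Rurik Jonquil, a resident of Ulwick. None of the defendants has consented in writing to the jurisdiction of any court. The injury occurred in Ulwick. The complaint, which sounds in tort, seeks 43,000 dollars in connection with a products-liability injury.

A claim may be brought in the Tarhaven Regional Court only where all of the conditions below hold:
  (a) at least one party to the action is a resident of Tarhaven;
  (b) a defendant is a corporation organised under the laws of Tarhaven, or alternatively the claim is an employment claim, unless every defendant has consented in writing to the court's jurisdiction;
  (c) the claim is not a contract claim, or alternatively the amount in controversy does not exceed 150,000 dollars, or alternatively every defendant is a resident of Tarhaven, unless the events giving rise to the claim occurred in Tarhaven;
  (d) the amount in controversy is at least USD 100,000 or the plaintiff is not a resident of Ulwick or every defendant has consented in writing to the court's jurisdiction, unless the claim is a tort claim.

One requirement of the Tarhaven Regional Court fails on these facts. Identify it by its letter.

The Tarhaven Regional Court:
  (a) Odelle Odell resides in Tarhaven. Condition met.
  (b) No defendant is a corporation; the claim is a tort claim, not an employment claim — no alternative holds. The proviso offers no rescue either, since no such written consent has been filed. Fails.
  (c) The claim is a tort claim, not a contract claim, so this disjunct is met. Met.
  (d) The plaintiff resides in Tarhaven, which is not Ulwick, so this disjunct is met. Met.
Only condition (b) fails.

(b)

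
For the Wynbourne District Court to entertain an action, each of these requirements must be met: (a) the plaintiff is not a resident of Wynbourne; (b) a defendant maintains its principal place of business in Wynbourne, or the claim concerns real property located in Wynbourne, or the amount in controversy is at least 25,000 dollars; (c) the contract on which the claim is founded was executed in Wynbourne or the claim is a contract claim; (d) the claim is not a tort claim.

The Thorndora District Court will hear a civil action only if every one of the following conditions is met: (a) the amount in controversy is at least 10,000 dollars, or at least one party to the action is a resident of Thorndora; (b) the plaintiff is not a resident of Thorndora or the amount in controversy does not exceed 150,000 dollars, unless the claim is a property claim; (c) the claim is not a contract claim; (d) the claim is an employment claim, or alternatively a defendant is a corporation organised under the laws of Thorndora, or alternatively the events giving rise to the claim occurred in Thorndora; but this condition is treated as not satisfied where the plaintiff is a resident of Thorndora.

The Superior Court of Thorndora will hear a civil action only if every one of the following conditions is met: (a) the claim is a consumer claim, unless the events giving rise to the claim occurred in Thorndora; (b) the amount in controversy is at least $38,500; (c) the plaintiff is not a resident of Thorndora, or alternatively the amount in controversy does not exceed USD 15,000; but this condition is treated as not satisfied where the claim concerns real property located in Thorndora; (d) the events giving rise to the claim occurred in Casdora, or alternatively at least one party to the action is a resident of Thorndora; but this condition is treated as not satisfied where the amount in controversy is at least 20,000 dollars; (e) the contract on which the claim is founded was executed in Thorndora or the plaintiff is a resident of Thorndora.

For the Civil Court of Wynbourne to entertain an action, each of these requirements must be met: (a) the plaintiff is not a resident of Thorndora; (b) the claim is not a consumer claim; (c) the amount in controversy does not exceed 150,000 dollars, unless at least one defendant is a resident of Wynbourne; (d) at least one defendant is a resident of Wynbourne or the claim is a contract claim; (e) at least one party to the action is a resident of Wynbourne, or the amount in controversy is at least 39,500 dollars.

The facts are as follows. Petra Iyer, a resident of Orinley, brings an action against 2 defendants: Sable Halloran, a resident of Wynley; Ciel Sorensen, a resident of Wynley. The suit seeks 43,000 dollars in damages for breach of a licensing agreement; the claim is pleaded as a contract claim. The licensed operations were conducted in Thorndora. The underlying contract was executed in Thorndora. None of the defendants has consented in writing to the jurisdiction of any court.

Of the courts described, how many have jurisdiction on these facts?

2

The Wynbourne District Court:
  (a) The plaintiff resides in Orinley, which is not Wynbourne. Satisfied.
  (b) The amount in controversy is $43,000, which meets the $25,000 floor, so this disjunct is met. Met.
  (c) The claim is a contract claim, so one alternative holds. Met.
  (d) The claim is a contract claim, not a tort claim. Met.
  → The court has jurisdiction.
The Thorndora District Court:
  (a) The amount in controversy is USD 43,000, which meets the USD 10,000 floor — that alternative is enough. Condition met.
  (b) The plaintiff resides in Orinley, which is not Thorndora, which satisfies one of the alternatives. Met.
  (c) The claim is a contract claim. Condition not met.
  (d) The operative events occurred in Thorndora, so one alternative holds. The carve-out does not apply: the plaintiff resides in Orinley, not Thorndora. Met.
  → No jurisdiction.
The Superior Court of Thorndora:
  (a) The claim is a contract claim, not a consumer claim. But the operative events occurred in Thorndora, and the 'unless' clause therefore excuses the requirement. Satisfied.
  (b) The amount in controversy is USD 43,000, which meets the $38,500 floor. Met.
  (c) The plaintiff resides in Orinley, which is not Thorndora, so this disjunct is met. The exception is not triggered, since the claim does not concern real property. Satisfied.
  (d) The operative events occurred in Thorndora, not Casdora; no party resides in Thorndora — no alternative holds. Not met.
  (e) The contract was executed in Thorndora, which satisfies one of the alternatives. Condition met.
  → Not every requirement is met — no jurisdiction.
The Civil Court of Wynbourne:
  (a) The plaintiff resides in Orinley, which is not Thorndora. Met.
  (b) The claim is a contract claim, not a consumer claim. Condition met.
  (c) The amount in controversy is 43,000 dollars, within the USD 150,000 ceiling. Condition met.
  (d) The claim is a contract claim, which satisfies one of the alternatives. Met.
  (e) The amount in controversy is 43,000 dollars, which meets the USD 39,500 floor, so this disjunct is met. Satisfied.
  → All conditions met; jurisdiction exists.
Courts with jurisdiction: the Wynbourne District Court, the Civil Court of Wynbourne — 2 in total.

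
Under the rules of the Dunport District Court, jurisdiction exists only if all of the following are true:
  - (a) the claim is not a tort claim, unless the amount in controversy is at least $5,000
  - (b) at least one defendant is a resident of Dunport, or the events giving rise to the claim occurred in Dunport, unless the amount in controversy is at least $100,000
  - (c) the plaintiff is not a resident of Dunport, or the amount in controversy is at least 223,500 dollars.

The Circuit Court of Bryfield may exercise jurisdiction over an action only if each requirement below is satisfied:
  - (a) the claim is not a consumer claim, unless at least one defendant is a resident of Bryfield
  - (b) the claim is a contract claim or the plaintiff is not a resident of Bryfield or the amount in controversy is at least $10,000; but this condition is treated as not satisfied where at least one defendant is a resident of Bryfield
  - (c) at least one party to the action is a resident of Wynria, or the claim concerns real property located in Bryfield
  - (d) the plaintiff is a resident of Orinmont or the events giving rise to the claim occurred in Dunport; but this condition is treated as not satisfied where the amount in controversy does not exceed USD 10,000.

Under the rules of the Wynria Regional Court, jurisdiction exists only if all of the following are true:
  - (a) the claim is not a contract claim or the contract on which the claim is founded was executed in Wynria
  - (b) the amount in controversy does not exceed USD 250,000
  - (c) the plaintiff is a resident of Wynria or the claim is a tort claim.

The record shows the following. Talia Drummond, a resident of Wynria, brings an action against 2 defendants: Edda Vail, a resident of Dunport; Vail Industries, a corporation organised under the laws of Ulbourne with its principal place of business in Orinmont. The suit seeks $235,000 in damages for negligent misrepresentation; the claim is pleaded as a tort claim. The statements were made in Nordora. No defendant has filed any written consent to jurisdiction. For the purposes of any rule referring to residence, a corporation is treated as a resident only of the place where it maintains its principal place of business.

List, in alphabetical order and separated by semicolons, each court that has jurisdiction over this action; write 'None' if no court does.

The Dunport District Court:
  (a) The claim is a tort claim. The proviso rescues it, though: the amount in controversy is USD 235,000, which meets the USD 5,000 floor. Satisfied.
  (b) Edda Vail resides in Dunport, so this disjunct is met. Condition met.
  (c) The plaintiff resides in Wynria, which is not Dunport, so one alternative holds. Satisfied.
  → Jurisdiction lies.
The Circuit Court of Bryfield:
  (a) The claim is a tort claim, not a consumer claim. Met.
  (b) The plaintiff resides in Wynria, which is not Bryfield — that alternative is enough. The exception is not triggered, since no defendant resides in Bryfield (they reside in Dunport, Orinmont). Met.
  (c) Talia Drummond resides in Wynria, which satisfies one of the alternatives. Condition met.
  (d) The plaintiff resides in Wynria, not Orinmont; the operative events occurred in Nordora, not Dunport — no alternative holds. Condition not met.
  → At least one condition fails; no jurisdiction.
The Wynria Regional Court:
  (a) The claim is a tort claim, not a contract claim, so this disjunct is met. Satisfied.
  (b) The amount in controversy is 235,000 dollars, within the USD 250,000 ceiling. Condition met.
  (c) The plaintiff resides in Wynria, so one alternative holds. Condition met.
  → All conditions met; jurisdiction exists.

the Dunport District Court; the Wynria Regional Court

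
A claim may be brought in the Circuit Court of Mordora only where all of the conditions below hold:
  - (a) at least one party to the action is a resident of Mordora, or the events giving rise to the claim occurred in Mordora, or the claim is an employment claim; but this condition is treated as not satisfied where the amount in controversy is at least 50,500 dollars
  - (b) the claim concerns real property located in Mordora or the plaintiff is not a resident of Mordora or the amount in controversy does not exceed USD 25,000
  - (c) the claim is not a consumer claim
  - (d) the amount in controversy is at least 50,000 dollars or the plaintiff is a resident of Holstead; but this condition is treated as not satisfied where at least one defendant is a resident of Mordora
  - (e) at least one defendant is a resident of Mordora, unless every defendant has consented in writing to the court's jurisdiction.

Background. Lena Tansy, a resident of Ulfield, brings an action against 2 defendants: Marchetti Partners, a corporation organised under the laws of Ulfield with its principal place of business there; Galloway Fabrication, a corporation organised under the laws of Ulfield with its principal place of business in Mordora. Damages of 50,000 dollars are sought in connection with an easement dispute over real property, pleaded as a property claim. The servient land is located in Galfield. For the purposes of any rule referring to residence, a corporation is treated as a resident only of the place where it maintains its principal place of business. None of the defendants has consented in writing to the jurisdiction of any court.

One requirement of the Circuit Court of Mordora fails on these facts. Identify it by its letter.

The Circuit Court of Mordora:
  (a) Galloway Fabrication resides in Mordora, which satisfies one of the alternatives. The exception is not triggered, since the amount in controversy is 50,000 dollars, below the $50,500 floor. Condition met.
  (b) The plaintiff resides in Ulfield, which is not Mordora, so one alternative holds. Satisfied.
  (c) The claim is a property claim, not a consumer claim. Satisfied.
  (d) The amount in controversy is 50,000 dollars, which meets the $50,000 floor, so one alternative holds. However, Galloway Fabrication resides in Mordora, which falls within the stated exception and so defeats the condition. Not met.
  (e) Galloway Fabrication resides in Mordora. Met.
Only condition (d) fails.

(d)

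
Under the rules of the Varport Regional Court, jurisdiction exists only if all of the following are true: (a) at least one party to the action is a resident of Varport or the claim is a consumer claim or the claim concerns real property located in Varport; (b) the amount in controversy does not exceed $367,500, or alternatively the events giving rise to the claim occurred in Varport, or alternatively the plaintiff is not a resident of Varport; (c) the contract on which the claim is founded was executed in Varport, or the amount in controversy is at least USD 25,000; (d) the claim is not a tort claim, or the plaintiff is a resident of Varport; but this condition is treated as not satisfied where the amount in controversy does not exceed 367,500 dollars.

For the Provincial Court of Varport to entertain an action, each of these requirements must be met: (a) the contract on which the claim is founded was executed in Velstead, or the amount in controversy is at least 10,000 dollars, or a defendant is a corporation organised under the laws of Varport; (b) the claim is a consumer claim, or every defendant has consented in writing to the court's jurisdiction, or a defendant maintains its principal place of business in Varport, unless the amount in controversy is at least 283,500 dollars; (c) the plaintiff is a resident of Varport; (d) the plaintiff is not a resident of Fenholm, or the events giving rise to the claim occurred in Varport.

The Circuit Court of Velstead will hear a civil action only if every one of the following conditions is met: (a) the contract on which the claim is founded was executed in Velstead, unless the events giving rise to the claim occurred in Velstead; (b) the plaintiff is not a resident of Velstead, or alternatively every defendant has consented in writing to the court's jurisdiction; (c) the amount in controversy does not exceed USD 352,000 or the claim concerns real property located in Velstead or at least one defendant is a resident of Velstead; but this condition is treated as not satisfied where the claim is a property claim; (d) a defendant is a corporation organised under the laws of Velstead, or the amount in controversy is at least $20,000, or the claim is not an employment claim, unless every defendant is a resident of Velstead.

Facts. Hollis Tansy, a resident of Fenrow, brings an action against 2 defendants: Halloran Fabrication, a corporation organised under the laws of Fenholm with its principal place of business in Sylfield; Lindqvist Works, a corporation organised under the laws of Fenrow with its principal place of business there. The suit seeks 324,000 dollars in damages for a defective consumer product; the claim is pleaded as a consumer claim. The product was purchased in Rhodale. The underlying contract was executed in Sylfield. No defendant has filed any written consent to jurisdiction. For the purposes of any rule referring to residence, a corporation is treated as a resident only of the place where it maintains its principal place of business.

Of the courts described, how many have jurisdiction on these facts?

0

The Varport Regional Court:
  (a) The claim is a consumer claim, so one alternative holds. Condition met.
  (b) The amount in controversy is USD 324,000, within the 367,500 dollars ceiling, so this disjunct is met. Satisfied.
  (c) The amount in controversy is 324,000 dollars, which meets the $25,000 floor, so this disjunct is met. Condition met.
  (d) The claim is a consumer claim, not a tort claim, so this disjunct is met. However, the amount in controversy is $324,000, within the 367,500 dollars ceiling, which falls within the stated exception and so defeats the condition. Fails.
  → Not every requirement is met — no jurisdiction.
The Provincial Court of Varport:
  (a) The amount in controversy is USD 324,000, which meets the USD 10,000 floor, so this disjunct is met. Met.
  (b) The claim is a consumer claim, so one alternative holds. Satisfied.
  (c) The plaintiff resides in Fenrow, not Varport. Not met.
  (d) The plaintiff resides in Fenrow, which is not Fenholm, which satisfies one of the alternatives. Satisfied.
  → The court lacks jurisdiction.
The Circuit Court of Velstead:
  (a) The contract was executed in Sylfield, not Velstead. Nor does the 'unless' clause help: the operative events occurred in Rhodale, not Velstead. Condition not met.
  (b) The plaintiff resides in Fenrow, which is not Velstead, which satisfies one of the alternatives. Met.
  (c) The amount in controversy is $324,000, within the $352,000 ceiling — that alternative is enough. The exception is not triggered, since the claim is a consumer claim, not a property claim. Condition met.
  (d) The amount in controversy is USD 324,000, which meets the 20,000 dollars floor, which satisfies one of the alternatives. Satisfied.
  → No jurisdiction.
No court satisfies all of its conditions.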